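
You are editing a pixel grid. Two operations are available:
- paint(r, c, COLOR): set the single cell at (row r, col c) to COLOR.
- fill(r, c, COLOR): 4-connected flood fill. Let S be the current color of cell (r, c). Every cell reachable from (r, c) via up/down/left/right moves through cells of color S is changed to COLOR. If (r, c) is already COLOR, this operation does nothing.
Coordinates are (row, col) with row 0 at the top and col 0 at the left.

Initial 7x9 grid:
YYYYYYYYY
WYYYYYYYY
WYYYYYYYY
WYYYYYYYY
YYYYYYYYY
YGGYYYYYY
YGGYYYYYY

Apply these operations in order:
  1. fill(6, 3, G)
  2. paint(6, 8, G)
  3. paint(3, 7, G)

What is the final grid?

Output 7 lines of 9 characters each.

After op 1 fill(6,3,G) [56 cells changed]:
GGGGGGGGG
WGGGGGGGG
WGGGGGGGG
WGGGGGGGG
GGGGGGGGG
GGGGGGGGG
GGGGGGGGG
After op 2 paint(6,8,G):
GGGGGGGGG
WGGGGGGGG
WGGGGGGGG
WGGGGGGGG
GGGGGGGGG
GGGGGGGGG
GGGGGGGGG
After op 3 paint(3,7,G):
GGGGGGGGG
WGGGGGGGG
WGGGGGGGG
WGGGGGGGG
GGGGGGGGG
GGGGGGGGG
GGGGGGGGG

Answer: GGGGGGGGG
WGGGGGGGG
WGGGGGGGG
WGGGGGGGG
GGGGGGGGG
GGGGGGGGG
GGGGGGGGG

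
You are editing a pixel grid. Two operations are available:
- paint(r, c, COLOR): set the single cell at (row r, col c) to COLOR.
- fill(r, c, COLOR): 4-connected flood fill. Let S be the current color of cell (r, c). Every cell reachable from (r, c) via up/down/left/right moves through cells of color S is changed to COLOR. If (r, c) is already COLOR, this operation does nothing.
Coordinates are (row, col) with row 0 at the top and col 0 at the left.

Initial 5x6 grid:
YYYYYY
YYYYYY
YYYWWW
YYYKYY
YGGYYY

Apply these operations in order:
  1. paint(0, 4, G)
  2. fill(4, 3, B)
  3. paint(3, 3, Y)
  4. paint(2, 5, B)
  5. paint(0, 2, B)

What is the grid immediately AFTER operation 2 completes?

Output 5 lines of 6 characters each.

After op 1 paint(0,4,G):
YYYYGY
YYYYYY
YYYWWW
YYYKYY
YGGYYY
After op 2 fill(4,3,B) [5 cells changed]:
YYYYGY
YYYYYY
YYYWWW
YYYKBB
YGGBBB

Answer: YYYYGY
YYYYYY
YYYWWW
YYYKBB
YGGBBB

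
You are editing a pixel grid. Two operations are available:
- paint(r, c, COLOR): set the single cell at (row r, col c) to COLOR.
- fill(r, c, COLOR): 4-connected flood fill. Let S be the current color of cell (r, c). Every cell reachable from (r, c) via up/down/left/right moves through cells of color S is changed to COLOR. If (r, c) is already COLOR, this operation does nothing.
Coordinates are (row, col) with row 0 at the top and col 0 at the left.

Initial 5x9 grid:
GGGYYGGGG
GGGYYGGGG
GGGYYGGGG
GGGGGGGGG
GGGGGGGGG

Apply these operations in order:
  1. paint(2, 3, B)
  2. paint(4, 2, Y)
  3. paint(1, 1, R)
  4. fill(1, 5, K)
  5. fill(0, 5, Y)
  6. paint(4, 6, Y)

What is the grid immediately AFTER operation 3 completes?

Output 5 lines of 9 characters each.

After op 1 paint(2,3,B):
GGGYYGGGG
GGGYYGGGG
GGGBYGGGG
GGGGGGGGG
GGGGGGGGG
After op 2 paint(4,2,Y):
GGGYYGGGG
GGGYYGGGG
GGGBYGGGG
GGGGGGGGG
GGYGGGGGG
After op 3 paint(1,1,R):
GGGYYGGGG
GRGYYGGGG
GGGBYGGGG
GGGGGGGGG
GGYGGGGGG

Answer: GGGYYGGGG
GRGYYGGGG
GGGBYGGGG
GGGGGGGGG
GGYGGGGGG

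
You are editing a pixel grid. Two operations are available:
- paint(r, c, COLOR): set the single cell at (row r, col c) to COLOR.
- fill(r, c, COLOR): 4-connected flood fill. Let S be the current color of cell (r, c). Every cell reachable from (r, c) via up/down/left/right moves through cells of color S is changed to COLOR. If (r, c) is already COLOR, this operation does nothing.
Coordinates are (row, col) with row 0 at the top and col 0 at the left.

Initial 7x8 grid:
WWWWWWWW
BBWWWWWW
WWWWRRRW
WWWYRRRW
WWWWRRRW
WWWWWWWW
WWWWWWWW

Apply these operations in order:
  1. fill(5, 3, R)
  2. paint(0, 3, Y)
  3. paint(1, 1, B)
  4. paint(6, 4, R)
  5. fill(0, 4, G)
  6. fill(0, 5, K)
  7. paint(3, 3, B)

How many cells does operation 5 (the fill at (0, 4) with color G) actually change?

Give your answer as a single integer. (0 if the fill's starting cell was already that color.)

Answer: 52

Derivation:
After op 1 fill(5,3,R) [44 cells changed]:
RRRRRRRR
BBRRRRRR
RRRRRRRR
RRRYRRRR
RRRRRRRR
RRRRRRRR
RRRRRRRR
After op 2 paint(0,3,Y):
RRRYRRRR
BBRRRRRR
RRRRRRRR
RRRYRRRR
RRRRRRRR
RRRRRRRR
RRRRRRRR
After op 3 paint(1,1,B):
RRRYRRRR
BBRRRRRR
RRRRRRRR
RRRYRRRR
RRRRRRRR
RRRRRRRR
RRRRRRRR
After op 4 paint(6,4,R):
RRRYRRRR
BBRRRRRR
RRRRRRRR
RRRYRRRR
RRRRRRRR
RRRRRRRR
RRRRRRRR
After op 5 fill(0,4,G) [52 cells changed]:
GGGYGGGG
BBGGGGGG
GGGGGGGG
GGGYGGGG
GGGGGGGG
GGGGGGGG
GGGGGGGG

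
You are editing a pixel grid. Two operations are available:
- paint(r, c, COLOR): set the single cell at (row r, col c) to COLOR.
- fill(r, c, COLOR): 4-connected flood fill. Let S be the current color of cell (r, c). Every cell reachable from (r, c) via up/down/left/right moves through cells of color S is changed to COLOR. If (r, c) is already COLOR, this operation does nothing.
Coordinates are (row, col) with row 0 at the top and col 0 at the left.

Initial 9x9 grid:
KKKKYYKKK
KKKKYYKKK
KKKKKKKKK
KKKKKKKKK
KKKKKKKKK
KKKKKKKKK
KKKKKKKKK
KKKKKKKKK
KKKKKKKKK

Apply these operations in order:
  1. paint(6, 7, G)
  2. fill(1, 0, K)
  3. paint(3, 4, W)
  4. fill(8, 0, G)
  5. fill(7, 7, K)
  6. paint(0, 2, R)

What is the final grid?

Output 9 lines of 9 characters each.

Answer: KKRKYYKKK
KKKKYYKKK
KKKKKKKKK
KKKKWKKKK
KKKKKKKKK
KKKKKKKKK
KKKKKKKKK
KKKKKKKKK
KKKKKKKKK

Derivation:
After op 1 paint(6,7,G):
KKKKYYKKK
KKKKYYKKK
KKKKKKKKK
KKKKKKKKK
KKKKKKKKK
KKKKKKKKK
KKKKKKKGK
KKKKKKKKK
KKKKKKKKK
After op 2 fill(1,0,K) [0 cells changed]:
KKKKYYKKK
KKKKYYKKK
KKKKKKKKK
KKKKKKKKK
KKKKKKKKK
KKKKKKKKK
KKKKKKKGK
KKKKKKKKK
KKKKKKKKK
After op 3 paint(3,4,W):
KKKKYYKKK
KKKKYYKKK
KKKKKKKKK
KKKKWKKKK
KKKKKKKKK
KKKKKKKKK
KKKKKKKGK
KKKKKKKKK
KKKKKKKKK
After op 4 fill(8,0,G) [75 cells changed]:
GGGGYYGGG
GGGGYYGGG
GGGGGGGGG
GGGGWGGGG
GGGGGGGGG
GGGGGGGGG
GGGGGGGGG
GGGGGGGGG
GGGGGGGGG
After op 5 fill(7,7,K) [76 cells changed]:
KKKKYYKKK
KKKKYYKKK
KKKKKKKKK
KKKKWKKKK
KKKKKKKKK
KKKKKKKKK
KKKKKKKKK
KKKKKKKKK
KKKKKKKKK
After op 6 paint(0,2,R):
KKRKYYKKK
KKKKYYKKK
KKKKKKKKK
KKKKWKKKK
KKKKKKKKK
KKKKKKKKK
KKKKKKKKK
KKKKKKKKK
KKKKKKKKK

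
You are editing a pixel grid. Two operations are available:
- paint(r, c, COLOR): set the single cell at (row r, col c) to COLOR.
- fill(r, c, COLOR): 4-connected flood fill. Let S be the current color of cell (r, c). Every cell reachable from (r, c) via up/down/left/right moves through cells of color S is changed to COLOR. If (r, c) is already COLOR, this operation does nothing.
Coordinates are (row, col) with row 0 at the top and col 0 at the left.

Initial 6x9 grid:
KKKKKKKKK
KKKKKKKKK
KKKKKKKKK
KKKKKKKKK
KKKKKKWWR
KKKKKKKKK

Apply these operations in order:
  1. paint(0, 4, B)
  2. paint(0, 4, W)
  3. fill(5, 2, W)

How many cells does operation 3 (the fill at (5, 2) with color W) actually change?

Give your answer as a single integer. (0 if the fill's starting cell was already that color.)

Answer: 50

Derivation:
After op 1 paint(0,4,B):
KKKKBKKKK
KKKKKKKKK
KKKKKKKKK
KKKKKKKKK
KKKKKKWWR
KKKKKKKKK
After op 2 paint(0,4,W):
KKKKWKKKK
KKKKKKKKK
KKKKKKKKK
KKKKKKKKK
KKKKKKWWR
KKKKKKKKK
After op 3 fill(5,2,W) [50 cells changed]:
WWWWWWWWW
WWWWWWWWW
WWWWWWWWW
WWWWWWWWW
WWWWWWWWR
WWWWWWWWW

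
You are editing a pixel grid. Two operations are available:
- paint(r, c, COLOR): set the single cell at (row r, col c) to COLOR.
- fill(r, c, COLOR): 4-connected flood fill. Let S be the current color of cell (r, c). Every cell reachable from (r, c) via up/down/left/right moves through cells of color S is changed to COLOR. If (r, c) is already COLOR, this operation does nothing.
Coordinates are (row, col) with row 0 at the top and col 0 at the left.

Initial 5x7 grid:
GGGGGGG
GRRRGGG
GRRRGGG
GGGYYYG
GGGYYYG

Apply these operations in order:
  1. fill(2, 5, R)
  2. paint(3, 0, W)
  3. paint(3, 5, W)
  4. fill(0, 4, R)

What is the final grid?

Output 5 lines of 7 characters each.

After op 1 fill(2,5,R) [23 cells changed]:
RRRRRRR
RRRRRRR
RRRRRRR
RRRYYYR
RRRYYYR
After op 2 paint(3,0,W):
RRRRRRR
RRRRRRR
RRRRRRR
WRRYYYR
RRRYYYR
After op 3 paint(3,5,W):
RRRRRRR
RRRRRRR
RRRRRRR
WRRYYWR
RRRYYYR
After op 4 fill(0,4,R) [0 cells changed]:
RRRRRRR
RRRRRRR
RRRRRRR
WRRYYWR
RRRYYYR

Answer: RRRRRRR
RRRRRRR
RRRRRRR
WRRYYWR
RRRYYYR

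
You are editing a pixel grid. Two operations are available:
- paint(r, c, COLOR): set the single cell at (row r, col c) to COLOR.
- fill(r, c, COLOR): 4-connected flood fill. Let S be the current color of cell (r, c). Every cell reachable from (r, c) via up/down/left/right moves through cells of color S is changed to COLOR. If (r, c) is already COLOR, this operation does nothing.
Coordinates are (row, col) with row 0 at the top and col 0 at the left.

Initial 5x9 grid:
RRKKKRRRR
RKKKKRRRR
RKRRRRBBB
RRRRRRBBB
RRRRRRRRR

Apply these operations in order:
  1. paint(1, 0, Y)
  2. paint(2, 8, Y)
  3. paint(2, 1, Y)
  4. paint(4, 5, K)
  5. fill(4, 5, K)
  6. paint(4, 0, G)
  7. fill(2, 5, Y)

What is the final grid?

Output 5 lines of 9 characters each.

Answer: RRKKKYYYY
YKKKKYYYY
YYYYYYBBY
YYYYYYBBB
GYYYYKRRR

Derivation:
After op 1 paint(1,0,Y):
RRKKKRRRR
YKKKKRRRR
RKRRRRBBB
RRRRRRBBB
RRRRRRRRR
After op 2 paint(2,8,Y):
RRKKKRRRR
YKKKKRRRR
RKRRRRBBY
RRRRRRBBB
RRRRRRRRR
After op 3 paint(2,1,Y):
RRKKKRRRR
YKKKKRRRR
RYRRRRBBY
RRRRRRBBB
RRRRRRRRR
After op 4 paint(4,5,K):
RRKKKRRRR
YKKKKRRRR
RYRRRRBBY
RRRRRRBBB
RRRRRKRRR
After op 5 fill(4,5,K) [0 cells changed]:
RRKKKRRRR
YKKKKRRRR
RYRRRRBBY
RRRRRRBBB
RRRRRKRRR
After op 6 paint(4,0,G):
RRKKKRRRR
YKKKKRRRR
RYRRRRBBY
RRRRRRBBB
GRRRRKRRR
After op 7 fill(2,5,Y) [23 cells changed]:
RRKKKYYYY
YKKKKYYYY
YYYYYYBBY
YYYYYYBBB
GYYYYKRRR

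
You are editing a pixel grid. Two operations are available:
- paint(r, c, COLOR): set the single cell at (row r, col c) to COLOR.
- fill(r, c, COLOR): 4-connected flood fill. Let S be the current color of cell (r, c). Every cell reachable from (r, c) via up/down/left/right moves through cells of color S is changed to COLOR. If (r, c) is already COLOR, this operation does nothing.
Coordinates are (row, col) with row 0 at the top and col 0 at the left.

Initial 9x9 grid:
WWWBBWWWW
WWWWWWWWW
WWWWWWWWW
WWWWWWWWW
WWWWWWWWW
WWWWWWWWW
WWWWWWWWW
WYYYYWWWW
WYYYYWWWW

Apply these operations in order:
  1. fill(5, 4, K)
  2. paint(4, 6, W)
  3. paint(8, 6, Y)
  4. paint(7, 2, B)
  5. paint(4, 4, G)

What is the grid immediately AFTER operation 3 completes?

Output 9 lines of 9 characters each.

After op 1 fill(5,4,K) [71 cells changed]:
KKKBBKKKK
KKKKKKKKK
KKKKKKKKK
KKKKKKKKK
KKKKKKKKK
KKKKKKKKK
KKKKKKKKK
KYYYYKKKK
KYYYYKKKK
After op 2 paint(4,6,W):
KKKBBKKKK
KKKKKKKKK
KKKKKKKKK
KKKKKKKKK
KKKKKKWKK
KKKKKKKKK
KKKKKKKKK
KYYYYKKKK
KYYYYKKKK
After op 3 paint(8,6,Y):
KKKBBKKKK
KKKKKKKKK
KKKKKKKKK
KKKKKKKKK
KKKKKKWKK
KKKKKKKKK
KKKKKKKKK
KYYYYKKKK
KYYYYKYKK

Answer: KKKBBKKKK
KKKKKKKKK
KKKKKKKKK
KKKKKKKKK
KKKKKKWKK
KKKKKKKKK
KKKKKKKKK
KYYYYKKKK
KYYYYKYKK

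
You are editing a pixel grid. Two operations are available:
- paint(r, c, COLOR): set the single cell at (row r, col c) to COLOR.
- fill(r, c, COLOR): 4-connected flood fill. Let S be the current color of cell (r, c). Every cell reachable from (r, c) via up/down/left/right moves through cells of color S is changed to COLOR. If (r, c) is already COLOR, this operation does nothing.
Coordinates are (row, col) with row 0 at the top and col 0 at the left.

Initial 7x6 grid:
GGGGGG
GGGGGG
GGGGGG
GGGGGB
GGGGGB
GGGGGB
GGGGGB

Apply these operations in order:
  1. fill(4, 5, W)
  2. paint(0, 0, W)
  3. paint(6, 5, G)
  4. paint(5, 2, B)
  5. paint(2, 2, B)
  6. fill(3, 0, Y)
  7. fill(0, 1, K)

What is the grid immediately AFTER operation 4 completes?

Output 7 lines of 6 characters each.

After op 1 fill(4,5,W) [4 cells changed]:
GGGGGG
GGGGGG
GGGGGG
GGGGGW
GGGGGW
GGGGGW
GGGGGW
After op 2 paint(0,0,W):
WGGGGG
GGGGGG
GGGGGG
GGGGGW
GGGGGW
GGGGGW
GGGGGW
After op 3 paint(6,5,G):
WGGGGG
GGGGGG
GGGGGG
GGGGGW
GGGGGW
GGGGGW
GGGGGG
After op 4 paint(5,2,B):
WGGGGG
GGGGGG
GGGGGG
GGGGGW
GGGGGW
GGBGGW
GGGGGG

Answer: WGGGGG
GGGGGG
GGGGGG
GGGGGW
GGGGGW
GGBGGW
GGGGGG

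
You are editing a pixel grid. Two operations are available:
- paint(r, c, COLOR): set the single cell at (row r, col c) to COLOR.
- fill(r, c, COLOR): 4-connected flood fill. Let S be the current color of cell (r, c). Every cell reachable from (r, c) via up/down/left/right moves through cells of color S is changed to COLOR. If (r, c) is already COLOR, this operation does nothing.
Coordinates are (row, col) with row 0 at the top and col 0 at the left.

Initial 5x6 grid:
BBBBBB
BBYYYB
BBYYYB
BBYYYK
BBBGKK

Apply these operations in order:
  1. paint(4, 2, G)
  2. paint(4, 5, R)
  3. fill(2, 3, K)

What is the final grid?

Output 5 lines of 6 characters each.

Answer: BBBBBB
BBKKKB
BBKKKB
BBKKKK
BBGGKR

Derivation:
After op 1 paint(4,2,G):
BBBBBB
BBYYYB
BBYYYB
BBYYYK
BBGGKK
After op 2 paint(4,5,R):
BBBBBB
BBYYYB
BBYYYB
BBYYYK
BBGGKR
After op 3 fill(2,3,K) [9 cells changed]:
BBBBBB
BBKKKB
BBKKKB
BBKKKK
BBGGKR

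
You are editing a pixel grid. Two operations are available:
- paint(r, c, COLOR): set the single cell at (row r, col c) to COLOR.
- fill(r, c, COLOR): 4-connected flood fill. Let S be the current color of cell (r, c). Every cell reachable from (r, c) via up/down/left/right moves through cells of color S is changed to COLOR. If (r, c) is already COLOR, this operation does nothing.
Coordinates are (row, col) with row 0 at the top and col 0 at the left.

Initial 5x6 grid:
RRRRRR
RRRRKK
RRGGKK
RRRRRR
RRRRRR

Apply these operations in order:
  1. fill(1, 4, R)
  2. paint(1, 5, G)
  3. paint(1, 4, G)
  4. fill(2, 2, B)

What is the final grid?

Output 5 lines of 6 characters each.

After op 1 fill(1,4,R) [4 cells changed]:
RRRRRR
RRRRRR
RRGGRR
RRRRRR
RRRRRR
After op 2 paint(1,5,G):
RRRRRR
RRRRRG
RRGGRR
RRRRRR
RRRRRR
After op 3 paint(1,4,G):
RRRRRR
RRRRGG
RRGGRR
RRRRRR
RRRRRR
After op 4 fill(2,2,B) [2 cells changed]:
RRRRRR
RRRRGG
RRBBRR
RRRRRR
RRRRRR

Answer: RRRRRR
RRRRGG
RRBBRR
RRRRRR
RRRRRR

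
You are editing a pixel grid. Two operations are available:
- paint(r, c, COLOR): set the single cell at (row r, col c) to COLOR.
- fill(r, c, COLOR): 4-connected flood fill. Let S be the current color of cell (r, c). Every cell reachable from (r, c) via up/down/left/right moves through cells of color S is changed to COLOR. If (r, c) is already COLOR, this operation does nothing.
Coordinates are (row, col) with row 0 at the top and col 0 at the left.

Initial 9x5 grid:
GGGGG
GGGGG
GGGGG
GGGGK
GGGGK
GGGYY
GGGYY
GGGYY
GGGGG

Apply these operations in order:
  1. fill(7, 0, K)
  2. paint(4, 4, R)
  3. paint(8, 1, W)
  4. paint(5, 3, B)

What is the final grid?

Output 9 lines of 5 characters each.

Answer: KKKKK
KKKKK
KKKKK
KKKKK
KKKKR
KKKBY
KKKYY
KKKYY
KWKKK

Derivation:
After op 1 fill(7,0,K) [37 cells changed]:
KKKKK
KKKKK
KKKKK
KKKKK
KKKKK
KKKYY
KKKYY
KKKYY
KKKKK
After op 2 paint(4,4,R):
KKKKK
KKKKK
KKKKK
KKKKK
KKKKR
KKKYY
KKKYY
KKKYY
KKKKK
After op 3 paint(8,1,W):
KKKKK
KKKKK
KKKKK
KKKKK
KKKKR
KKKYY
KKKYY
KKKYY
KWKKK
After op 4 paint(5,3,B):
KKKKK
KKKKK
KKKKK
KKKKK
KKKKR
KKKBY
KKKYY
KKKYY
KWKKK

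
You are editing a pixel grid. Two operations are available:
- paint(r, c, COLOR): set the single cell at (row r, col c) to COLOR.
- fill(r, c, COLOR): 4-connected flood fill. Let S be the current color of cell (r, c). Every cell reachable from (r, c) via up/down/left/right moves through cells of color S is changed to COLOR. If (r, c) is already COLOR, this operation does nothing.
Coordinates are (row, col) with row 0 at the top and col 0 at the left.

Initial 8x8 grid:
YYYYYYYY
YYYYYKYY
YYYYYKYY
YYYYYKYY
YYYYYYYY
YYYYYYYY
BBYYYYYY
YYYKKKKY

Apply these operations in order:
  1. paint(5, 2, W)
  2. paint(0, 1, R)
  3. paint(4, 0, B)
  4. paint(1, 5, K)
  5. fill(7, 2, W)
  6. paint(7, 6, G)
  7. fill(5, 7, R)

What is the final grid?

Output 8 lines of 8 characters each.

Answer: RRRRRRRR
RRRRRKRR
RRRRRKRR
RRRRRKRR
BRRRRRRR
RRRRRRRR
BBRRRRRR
RRRKKKGR

Derivation:
After op 1 paint(5,2,W):
YYYYYYYY
YYYYYKYY
YYYYYKYY
YYYYYKYY
YYYYYYYY
YYWYYYYY
BBYYYYYY
YYYKKKKY
After op 2 paint(0,1,R):
YRYYYYYY
YYYYYKYY
YYYYYKYY
YYYYYKYY
YYYYYYYY
YYWYYYYY
BBYYYYYY
YYYKKKKY
After op 3 paint(4,0,B):
YRYYYYYY
YYYYYKYY
YYYYYKYY
YYYYYKYY
BYYYYYYY
YYWYYYYY
BBYYYYYY
YYYKKKKY
After op 4 paint(1,5,K):
YRYYYYYY
YYYYYKYY
YYYYYKYY
YYYYYKYY
BYYYYYYY
YYWYYYYY
BBYYYYYY
YYYKKKKY
After op 5 fill(7,2,W) [52 cells changed]:
WRWWWWWW
WWWWWKWW
WWWWWKWW
WWWWWKWW
BWWWWWWW
WWWWWWWW
BBWWWWWW
WWWKKKKW
After op 6 paint(7,6,G):
WRWWWWWW
WWWWWKWW
WWWWWKWW
WWWWWKWW
BWWWWWWW
WWWWWWWW
BBWWWWWW
WWWKKKGW
After op 7 fill(5,7,R) [53 cells changed]:
RRRRRRRR
RRRRRKRR
RRRRRKRR
RRRRRKRR
BRRRRRRR
RRRRRRRR
BBRRRRRR
RRRKKKGR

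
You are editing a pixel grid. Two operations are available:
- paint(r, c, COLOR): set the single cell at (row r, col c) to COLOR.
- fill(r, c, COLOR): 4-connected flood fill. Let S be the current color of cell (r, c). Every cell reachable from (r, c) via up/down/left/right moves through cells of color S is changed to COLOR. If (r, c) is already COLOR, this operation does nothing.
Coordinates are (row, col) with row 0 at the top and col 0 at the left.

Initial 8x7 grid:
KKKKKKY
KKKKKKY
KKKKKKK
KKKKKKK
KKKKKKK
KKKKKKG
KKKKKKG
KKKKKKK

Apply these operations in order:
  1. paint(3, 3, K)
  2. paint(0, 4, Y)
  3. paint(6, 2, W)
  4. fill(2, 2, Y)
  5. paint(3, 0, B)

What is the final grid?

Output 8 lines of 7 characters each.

Answer: YYYYYYY
YYYYYYY
YYYYYYY
BYYYYYY
YYYYYYY
YYYYYYG
YYWYYYG
YYYYYYY

Derivation:
After op 1 paint(3,3,K):
KKKKKKY
KKKKKKY
KKKKKKK
KKKKKKK
KKKKKKK
KKKKKKG
KKKKKKG
KKKKKKK
After op 2 paint(0,4,Y):
KKKKYKY
KKKKKKY
KKKKKKK
KKKKKKK
KKKKKKK
KKKKKKG
KKKKKKG
KKKKKKK
After op 3 paint(6,2,W):
KKKKYKY
KKKKKKY
KKKKKKK
KKKKKKK
KKKKKKK
KKKKKKG
KKWKKKG
KKKKKKK
After op 4 fill(2,2,Y) [50 cells changed]:
YYYYYYY
YYYYYYY
YYYYYYY
YYYYYYY
YYYYYYY
YYYYYYG
YYWYYYG
YYYYYYY
After op 5 paint(3,0,B):
YYYYYYY
YYYYYYY
YYYYYYY
BYYYYYY
YYYYYYY
YYYYYYG
YYWYYYG
YYYYYYY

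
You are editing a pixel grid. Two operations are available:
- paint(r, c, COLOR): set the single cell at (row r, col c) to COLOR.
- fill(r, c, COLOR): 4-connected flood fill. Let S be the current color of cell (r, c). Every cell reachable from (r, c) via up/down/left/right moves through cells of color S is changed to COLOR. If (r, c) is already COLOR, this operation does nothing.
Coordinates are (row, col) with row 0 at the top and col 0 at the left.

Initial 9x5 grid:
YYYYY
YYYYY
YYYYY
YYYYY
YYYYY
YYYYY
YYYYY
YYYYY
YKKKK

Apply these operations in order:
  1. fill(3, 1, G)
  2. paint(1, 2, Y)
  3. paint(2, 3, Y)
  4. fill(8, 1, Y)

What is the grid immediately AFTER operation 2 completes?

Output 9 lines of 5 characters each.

Answer: GGGGG
GGYGG
GGGGG
GGGGG
GGGGG
GGGGG
GGGGG
GGGGG
GKKKK

Derivation:
After op 1 fill(3,1,G) [41 cells changed]:
GGGGG
GGGGG
GGGGG
GGGGG
GGGGG
GGGGG
GGGGG
GGGGG
GKKKK
After op 2 paint(1,2,Y):
GGGGG
GGYGG
GGGGG
GGGGG
GGGGG
GGGGG
GGGGG
GGGGG
GKKKK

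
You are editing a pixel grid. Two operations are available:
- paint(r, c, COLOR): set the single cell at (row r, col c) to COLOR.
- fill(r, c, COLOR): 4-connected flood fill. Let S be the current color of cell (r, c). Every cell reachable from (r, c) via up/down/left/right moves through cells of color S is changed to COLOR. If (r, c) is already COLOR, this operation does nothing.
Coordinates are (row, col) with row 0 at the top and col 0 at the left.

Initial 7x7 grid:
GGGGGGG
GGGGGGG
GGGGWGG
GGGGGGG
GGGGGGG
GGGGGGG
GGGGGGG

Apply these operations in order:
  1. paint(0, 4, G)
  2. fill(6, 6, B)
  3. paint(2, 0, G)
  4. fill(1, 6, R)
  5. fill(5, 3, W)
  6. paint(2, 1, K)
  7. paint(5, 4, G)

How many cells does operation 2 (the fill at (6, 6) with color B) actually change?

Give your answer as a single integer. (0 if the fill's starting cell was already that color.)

After op 1 paint(0,4,G):
GGGGGGG
GGGGGGG
GGGGWGG
GGGGGGG
GGGGGGG
GGGGGGG
GGGGGGG
After op 2 fill(6,6,B) [48 cells changed]:
BBBBBBB
BBBBBBB
BBBBWBB
BBBBBBB
BBBBBBB
BBBBBBB
BBBBBBB

Answer: 48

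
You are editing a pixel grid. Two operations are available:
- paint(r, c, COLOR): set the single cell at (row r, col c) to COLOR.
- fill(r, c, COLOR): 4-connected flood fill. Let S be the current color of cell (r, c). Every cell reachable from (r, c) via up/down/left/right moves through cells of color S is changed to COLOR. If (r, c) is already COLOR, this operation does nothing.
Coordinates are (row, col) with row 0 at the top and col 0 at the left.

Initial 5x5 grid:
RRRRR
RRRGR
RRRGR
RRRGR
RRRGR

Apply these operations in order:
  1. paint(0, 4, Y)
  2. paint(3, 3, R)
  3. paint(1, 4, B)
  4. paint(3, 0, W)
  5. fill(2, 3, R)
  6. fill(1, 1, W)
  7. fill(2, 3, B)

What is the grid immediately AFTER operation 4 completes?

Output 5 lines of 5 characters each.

After op 1 paint(0,4,Y):
RRRRY
RRRGR
RRRGR
RRRGR
RRRGR
After op 2 paint(3,3,R):
RRRRY
RRRGR
RRRGR
RRRRR
RRRGR
After op 3 paint(1,4,B):
RRRRY
RRRGB
RRRGR
RRRRR
RRRGR
After op 4 paint(3,0,W):
RRRRY
RRRGB
RRRGR
WRRRR
RRRGR

Answer: RRRRY
RRRGB
RRRGR
WRRRR
RRRGR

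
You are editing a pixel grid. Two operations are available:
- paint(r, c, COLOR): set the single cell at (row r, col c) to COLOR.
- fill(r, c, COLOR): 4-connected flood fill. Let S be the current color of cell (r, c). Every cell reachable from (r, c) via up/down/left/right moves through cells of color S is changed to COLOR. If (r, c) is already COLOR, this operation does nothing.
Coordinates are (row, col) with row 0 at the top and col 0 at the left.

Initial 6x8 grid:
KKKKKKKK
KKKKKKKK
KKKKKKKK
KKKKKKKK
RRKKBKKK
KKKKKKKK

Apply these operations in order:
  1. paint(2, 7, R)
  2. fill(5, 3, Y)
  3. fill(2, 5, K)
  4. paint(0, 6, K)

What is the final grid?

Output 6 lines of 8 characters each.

After op 1 paint(2,7,R):
KKKKKKKK
KKKKKKKK
KKKKKKKR
KKKKKKKK
RRKKBKKK
KKKKKKKK
After op 2 fill(5,3,Y) [44 cells changed]:
YYYYYYYY
YYYYYYYY
YYYYYYYR
YYYYYYYY
RRYYBYYY
YYYYYYYY
After op 3 fill(2,5,K) [44 cells changed]:
KKKKKKKK
KKKKKKKK
KKKKKKKR
KKKKKKKK
RRKKBKKK
KKKKKKKK
After op 4 paint(0,6,K):
KKKKKKKK
KKKKKKKK
KKKKKKKR
KKKKKKKK
RRKKBKKK
KKKKKKKK

Answer: KKKKKKKK
KKKKKKKK
KKKKKKKR
KKKKKKKK
RRKKBKKK
KKKKKKKK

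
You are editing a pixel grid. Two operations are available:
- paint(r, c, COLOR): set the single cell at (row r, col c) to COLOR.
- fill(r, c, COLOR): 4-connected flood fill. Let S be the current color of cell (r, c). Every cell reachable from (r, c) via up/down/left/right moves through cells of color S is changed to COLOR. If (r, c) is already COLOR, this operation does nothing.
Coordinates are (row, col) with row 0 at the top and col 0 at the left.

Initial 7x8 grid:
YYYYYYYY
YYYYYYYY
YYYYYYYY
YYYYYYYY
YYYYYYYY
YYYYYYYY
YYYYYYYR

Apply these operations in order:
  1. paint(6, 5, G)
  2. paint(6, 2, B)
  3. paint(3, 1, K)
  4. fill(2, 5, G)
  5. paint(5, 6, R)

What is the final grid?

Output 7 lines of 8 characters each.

Answer: GGGGGGGG
GGGGGGGG
GGGGGGGG
GKGGGGGG
GGGGGGGG
GGGGGGRG
GGBGGGGR

Derivation:
After op 1 paint(6,5,G):
YYYYYYYY
YYYYYYYY
YYYYYYYY
YYYYYYYY
YYYYYYYY
YYYYYYYY
YYYYYGYR
After op 2 paint(6,2,B):
YYYYYYYY
YYYYYYYY
YYYYYYYY
YYYYYYYY
YYYYYYYY
YYYYYYYY
YYBYYGYR
After op 3 paint(3,1,K):
YYYYYYYY
YYYYYYYY
YYYYYYYY
YKYYYYYY
YYYYYYYY
YYYYYYYY
YYBYYGYR
After op 4 fill(2,5,G) [52 cells changed]:
GGGGGGGG
GGGGGGGG
GGGGGGGG
GKGGGGGG
GGGGGGGG
GGGGGGGG
GGBGGGGR
After op 5 paint(5,6,R):
GGGGGGGG
GGGGGGGG
GGGGGGGG
GKGGGGGG
GGGGGGGG
GGGGGGRG
GGBGGGGR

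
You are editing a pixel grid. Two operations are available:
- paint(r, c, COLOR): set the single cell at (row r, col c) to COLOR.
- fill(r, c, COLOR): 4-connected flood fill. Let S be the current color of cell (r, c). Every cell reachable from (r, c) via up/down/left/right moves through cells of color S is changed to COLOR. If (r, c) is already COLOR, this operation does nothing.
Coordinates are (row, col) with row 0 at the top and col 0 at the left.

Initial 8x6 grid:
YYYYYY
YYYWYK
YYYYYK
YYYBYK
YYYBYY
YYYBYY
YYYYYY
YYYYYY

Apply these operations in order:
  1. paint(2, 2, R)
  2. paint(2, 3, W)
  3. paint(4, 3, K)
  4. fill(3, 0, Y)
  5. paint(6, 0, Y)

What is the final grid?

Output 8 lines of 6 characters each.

After op 1 paint(2,2,R):
YYYYYY
YYYWYK
YYRYYK
YYYBYK
YYYBYY
YYYBYY
YYYYYY
YYYYYY
After op 2 paint(2,3,W):
YYYYYY
YYYWYK
YYRWYK
YYYBYK
YYYBYY
YYYBYY
YYYYYY
YYYYYY
After op 3 paint(4,3,K):
YYYYYY
YYYWYK
YYRWYK
YYYBYK
YYYKYY
YYYBYY
YYYYYY
YYYYYY
After op 4 fill(3,0,Y) [0 cells changed]:
YYYYYY
YYYWYK
YYRWYK
YYYBYK
YYYKYY
YYYBYY
YYYYYY
YYYYYY
After op 5 paint(6,0,Y):
YYYYYY
YYYWYK
YYRWYK
YYYBYK
YYYKYY
YYYBYY
YYYYYY
YYYYYY

Answer: YYYYYY
YYYWYK
YYRWYK
YYYBYK
YYYKYY
YYYBYY
YYYYYY
YYYYYY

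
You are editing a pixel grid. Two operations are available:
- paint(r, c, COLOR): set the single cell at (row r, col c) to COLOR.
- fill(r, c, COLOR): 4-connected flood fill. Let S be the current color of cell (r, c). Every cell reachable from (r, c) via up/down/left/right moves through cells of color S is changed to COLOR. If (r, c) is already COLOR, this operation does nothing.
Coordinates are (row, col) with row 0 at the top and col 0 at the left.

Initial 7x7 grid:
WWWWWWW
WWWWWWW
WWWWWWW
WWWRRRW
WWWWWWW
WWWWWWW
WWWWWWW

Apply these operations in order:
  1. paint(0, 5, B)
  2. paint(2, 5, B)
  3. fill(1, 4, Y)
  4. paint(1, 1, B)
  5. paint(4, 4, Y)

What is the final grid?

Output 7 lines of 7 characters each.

After op 1 paint(0,5,B):
WWWWWBW
WWWWWWW
WWWWWWW
WWWRRRW
WWWWWWW
WWWWWWW
WWWWWWW
After op 2 paint(2,5,B):
WWWWWBW
WWWWWWW
WWWWWBW
WWWRRRW
WWWWWWW
WWWWWWW
WWWWWWW
After op 3 fill(1,4,Y) [44 cells changed]:
YYYYYBY
YYYYYYY
YYYYYBY
YYYRRRY
YYYYYYY
YYYYYYY
YYYYYYY
After op 4 paint(1,1,B):
YYYYYBY
YBYYYYY
YYYYYBY
YYYRRRY
YYYYYYY
YYYYYYY
YYYYYYY
After op 5 paint(4,4,Y):
YYYYYBY
YBYYYYY
YYYYYBY
YYYRRRY
YYYYYYY
YYYYYYY
YYYYYYY

Answer: YYYYYBY
YBYYYYY
YYYYYBY
YYYRRRY
YYYYYYY
YYYYYYY
YYYYYYY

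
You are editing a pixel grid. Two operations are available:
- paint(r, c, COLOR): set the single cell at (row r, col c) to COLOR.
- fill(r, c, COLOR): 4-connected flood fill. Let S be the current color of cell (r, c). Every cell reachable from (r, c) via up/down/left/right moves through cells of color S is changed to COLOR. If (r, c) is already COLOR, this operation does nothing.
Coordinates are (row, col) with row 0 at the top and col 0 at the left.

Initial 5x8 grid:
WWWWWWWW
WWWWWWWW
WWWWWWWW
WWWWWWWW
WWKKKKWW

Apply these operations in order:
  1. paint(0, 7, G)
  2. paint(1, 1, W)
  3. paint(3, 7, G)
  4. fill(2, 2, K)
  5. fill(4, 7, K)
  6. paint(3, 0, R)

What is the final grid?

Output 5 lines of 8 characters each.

After op 1 paint(0,7,G):
WWWWWWWG
WWWWWWWW
WWWWWWWW
WWWWWWWW
WWKKKKWW
After op 2 paint(1,1,W):
WWWWWWWG
WWWWWWWW
WWWWWWWW
WWWWWWWW
WWKKKKWW
After op 3 paint(3,7,G):
WWWWWWWG
WWWWWWWW
WWWWWWWW
WWWWWWWG
WWKKKKWW
After op 4 fill(2,2,K) [34 cells changed]:
KKKKKKKG
KKKKKKKK
KKKKKKKK
KKKKKKKG
KKKKKKKK
After op 5 fill(4,7,K) [0 cells changed]:
KKKKKKKG
KKKKKKKK
KKKKKKKK
KKKKKKKG
KKKKKKKK
After op 6 paint(3,0,R):
KKKKKKKG
KKKKKKKK
KKKKKKKK
RKKKKKKG
KKKKKKKK

Answer: KKKKKKKG
KKKKKKKK
KKKKKKKK
RKKKKKKG
KKKKKKKK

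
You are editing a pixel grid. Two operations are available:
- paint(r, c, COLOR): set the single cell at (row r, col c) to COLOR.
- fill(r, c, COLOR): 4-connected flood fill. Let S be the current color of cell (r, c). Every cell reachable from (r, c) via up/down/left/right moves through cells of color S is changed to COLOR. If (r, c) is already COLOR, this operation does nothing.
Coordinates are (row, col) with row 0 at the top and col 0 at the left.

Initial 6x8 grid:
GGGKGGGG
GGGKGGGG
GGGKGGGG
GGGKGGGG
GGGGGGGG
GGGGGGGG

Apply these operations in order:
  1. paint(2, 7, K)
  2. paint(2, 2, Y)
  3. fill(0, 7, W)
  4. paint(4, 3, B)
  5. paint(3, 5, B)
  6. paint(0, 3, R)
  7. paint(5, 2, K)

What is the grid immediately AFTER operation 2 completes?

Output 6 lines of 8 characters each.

After op 1 paint(2,7,K):
GGGKGGGG
GGGKGGGG
GGGKGGGK
GGGKGGGG
GGGGGGGG
GGGGGGGG
After op 2 paint(2,2,Y):
GGGKGGGG
GGGKGGGG
GGYKGGGK
GGGKGGGG
GGGGGGGG
GGGGGGGG

Answer: GGGKGGGG
GGGKGGGG
GGYKGGGK
GGGKGGGG
GGGGGGGG
GGGGGGGG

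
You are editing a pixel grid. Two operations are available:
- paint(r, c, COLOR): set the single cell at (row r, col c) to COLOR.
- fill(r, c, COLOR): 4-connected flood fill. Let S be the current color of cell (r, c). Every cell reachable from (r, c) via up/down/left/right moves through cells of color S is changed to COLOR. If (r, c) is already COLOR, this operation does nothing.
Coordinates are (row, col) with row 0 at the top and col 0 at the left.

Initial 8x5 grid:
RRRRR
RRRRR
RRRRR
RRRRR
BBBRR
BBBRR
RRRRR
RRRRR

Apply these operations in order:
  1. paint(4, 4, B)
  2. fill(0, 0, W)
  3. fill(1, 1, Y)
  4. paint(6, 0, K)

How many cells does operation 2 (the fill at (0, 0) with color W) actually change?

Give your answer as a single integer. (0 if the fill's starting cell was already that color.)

After op 1 paint(4,4,B):
RRRRR
RRRRR
RRRRR
RRRRR
BBBRB
BBBRR
RRRRR
RRRRR
After op 2 fill(0,0,W) [33 cells changed]:
WWWWW
WWWWW
WWWWW
WWWWW
BBBWB
BBBWW
WWWWW
WWWWW

Answer: 33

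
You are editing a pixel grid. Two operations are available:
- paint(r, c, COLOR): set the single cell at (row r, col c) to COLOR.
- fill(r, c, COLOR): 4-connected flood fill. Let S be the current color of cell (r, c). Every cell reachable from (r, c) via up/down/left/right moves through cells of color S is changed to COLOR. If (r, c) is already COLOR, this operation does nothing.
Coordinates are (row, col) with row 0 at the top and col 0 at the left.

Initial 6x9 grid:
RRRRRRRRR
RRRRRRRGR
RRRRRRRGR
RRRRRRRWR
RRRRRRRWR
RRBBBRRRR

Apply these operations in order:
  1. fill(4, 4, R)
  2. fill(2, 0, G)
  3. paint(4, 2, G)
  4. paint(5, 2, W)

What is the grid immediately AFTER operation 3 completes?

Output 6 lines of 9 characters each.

Answer: GGGGGGGGG
GGGGGGGGG
GGGGGGGGG
GGGGGGGWG
GGGGGGGWG
GGBBBGGGG

Derivation:
After op 1 fill(4,4,R) [0 cells changed]:
RRRRRRRRR
RRRRRRRGR
RRRRRRRGR
RRRRRRRWR
RRRRRRRWR
RRBBBRRRR
After op 2 fill(2,0,G) [47 cells changed]:
GGGGGGGGG
GGGGGGGGG
GGGGGGGGG
GGGGGGGWG
GGGGGGGWG
GGBBBGGGG
After op 3 paint(4,2,G):
GGGGGGGGG
GGGGGGGGG
GGGGGGGGG
GGGGGGGWG
GGGGGGGWG
GGBBBGGGG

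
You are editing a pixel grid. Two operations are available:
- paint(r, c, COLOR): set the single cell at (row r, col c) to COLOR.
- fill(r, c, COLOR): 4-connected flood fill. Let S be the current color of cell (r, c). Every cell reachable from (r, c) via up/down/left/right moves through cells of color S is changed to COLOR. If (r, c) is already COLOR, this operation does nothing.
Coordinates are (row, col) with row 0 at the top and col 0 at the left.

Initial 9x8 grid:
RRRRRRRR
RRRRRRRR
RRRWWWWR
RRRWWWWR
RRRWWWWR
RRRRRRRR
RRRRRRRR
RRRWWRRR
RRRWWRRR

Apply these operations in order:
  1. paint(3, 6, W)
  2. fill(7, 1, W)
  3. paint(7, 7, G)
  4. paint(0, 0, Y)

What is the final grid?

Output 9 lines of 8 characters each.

Answer: YWWWWWWW
WWWWWWWW
WWWWWWWW
WWWWWWWW
WWWWWWWW
WWWWWWWW
WWWWWWWW
WWWWWWWG
WWWWWWWW

Derivation:
After op 1 paint(3,6,W):
RRRRRRRR
RRRRRRRR
RRRWWWWR
RRRWWWWR
RRRWWWWR
RRRRRRRR
RRRRRRRR
RRRWWRRR
RRRWWRRR
After op 2 fill(7,1,W) [56 cells changed]:
WWWWWWWW
WWWWWWWW
WWWWWWWW
WWWWWWWW
WWWWWWWW
WWWWWWWW
WWWWWWWW
WWWWWWWW
WWWWWWWW
After op 3 paint(7,7,G):
WWWWWWWW
WWWWWWWW
WWWWWWWW
WWWWWWWW
WWWWWWWW
WWWWWWWW
WWWWWWWW
WWWWWWWG
WWWWWWWW
After op 4 paint(0,0,Y):
YWWWWWWW
WWWWWWWW
WWWWWWWW
WWWWWWWW
WWWWWWWW
WWWWWWWW
WWWWWWWW
WWWWWWWG
WWWWWWWW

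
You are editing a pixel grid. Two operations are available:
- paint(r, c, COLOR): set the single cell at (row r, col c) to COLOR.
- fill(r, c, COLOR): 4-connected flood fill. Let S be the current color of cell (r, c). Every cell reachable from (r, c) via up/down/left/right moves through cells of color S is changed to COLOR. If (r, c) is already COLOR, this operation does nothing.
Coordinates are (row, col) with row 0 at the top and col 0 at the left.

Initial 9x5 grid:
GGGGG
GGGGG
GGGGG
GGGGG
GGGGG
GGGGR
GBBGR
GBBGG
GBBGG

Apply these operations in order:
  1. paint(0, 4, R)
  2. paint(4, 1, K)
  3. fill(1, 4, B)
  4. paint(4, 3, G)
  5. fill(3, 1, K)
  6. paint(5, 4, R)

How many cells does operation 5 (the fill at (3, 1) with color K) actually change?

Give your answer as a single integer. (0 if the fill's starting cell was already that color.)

Answer: 40

Derivation:
After op 1 paint(0,4,R):
GGGGR
GGGGG
GGGGG
GGGGG
GGGGG
GGGGR
GBBGR
GBBGG
GBBGG
After op 2 paint(4,1,K):
GGGGR
GGGGG
GGGGG
GGGGG
GKGGG
GGGGR
GBBGR
GBBGG
GBBGG
After op 3 fill(1,4,B) [35 cells changed]:
BBBBR
BBBBB
BBBBB
BBBBB
BKBBB
BBBBR
BBBBR
BBBBB
BBBBB
After op 4 paint(4,3,G):
BBBBR
BBBBB
BBBBB
BBBBB
BKBGB
BBBBR
BBBBR
BBBBB
BBBBB
After op 5 fill(3,1,K) [40 cells changed]:
KKKKR
KKKKK
KKKKK
KKKKK
KKKGK
KKKKR
KKKKR
KKKKK
KKKKK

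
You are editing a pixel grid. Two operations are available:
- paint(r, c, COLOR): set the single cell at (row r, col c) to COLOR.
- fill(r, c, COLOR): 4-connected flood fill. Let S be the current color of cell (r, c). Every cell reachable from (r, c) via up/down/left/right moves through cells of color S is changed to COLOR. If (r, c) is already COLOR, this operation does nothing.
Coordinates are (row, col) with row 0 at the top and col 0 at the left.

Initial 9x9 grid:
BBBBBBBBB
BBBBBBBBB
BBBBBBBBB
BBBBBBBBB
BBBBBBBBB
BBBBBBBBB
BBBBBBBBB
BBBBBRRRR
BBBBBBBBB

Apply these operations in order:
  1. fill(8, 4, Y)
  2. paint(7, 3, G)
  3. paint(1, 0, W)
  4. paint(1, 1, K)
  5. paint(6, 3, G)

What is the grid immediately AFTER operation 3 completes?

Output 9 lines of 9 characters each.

Answer: YYYYYYYYY
WYYYYYYYY
YYYYYYYYY
YYYYYYYYY
YYYYYYYYY
YYYYYYYYY
YYYYYYYYY
YYYGYRRRR
YYYYYYYYY

Derivation:
After op 1 fill(8,4,Y) [77 cells changed]:
YYYYYYYYY
YYYYYYYYY
YYYYYYYYY
YYYYYYYYY
YYYYYYYYY
YYYYYYYYY
YYYYYYYYY
YYYYYRRRR
YYYYYYYYY
After op 2 paint(7,3,G):
YYYYYYYYY
YYYYYYYYY
YYYYYYYYY
YYYYYYYYY
YYYYYYYYY
YYYYYYYYY
YYYYYYYYY
YYYGYRRRR
YYYYYYYYY
After op 3 paint(1,0,W):
YYYYYYYYY
WYYYYYYYY
YYYYYYYYY
YYYYYYYYY
YYYYYYYYY
YYYYYYYYY
YYYYYYYYY
YYYGYRRRR
YYYYYYYYY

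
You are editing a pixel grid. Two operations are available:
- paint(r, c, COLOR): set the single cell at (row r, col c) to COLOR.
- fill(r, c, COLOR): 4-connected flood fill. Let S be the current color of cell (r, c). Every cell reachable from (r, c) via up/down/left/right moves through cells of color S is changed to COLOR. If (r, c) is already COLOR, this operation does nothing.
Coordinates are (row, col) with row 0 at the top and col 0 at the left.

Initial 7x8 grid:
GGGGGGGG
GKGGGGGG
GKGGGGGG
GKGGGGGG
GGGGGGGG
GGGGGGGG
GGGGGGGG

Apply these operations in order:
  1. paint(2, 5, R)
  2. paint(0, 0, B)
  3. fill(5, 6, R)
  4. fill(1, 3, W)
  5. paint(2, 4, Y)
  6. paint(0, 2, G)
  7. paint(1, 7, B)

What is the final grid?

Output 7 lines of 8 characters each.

After op 1 paint(2,5,R):
GGGGGGGG
GKGGGGGG
GKGGGRGG
GKGGGGGG
GGGGGGGG
GGGGGGGG
GGGGGGGG
After op 2 paint(0,0,B):
BGGGGGGG
GKGGGGGG
GKGGGRGG
GKGGGGGG
GGGGGGGG
GGGGGGGG
GGGGGGGG
After op 3 fill(5,6,R) [51 cells changed]:
BRRRRRRR
RKRRRRRR
RKRRRRRR
RKRRRRRR
RRRRRRRR
RRRRRRRR
RRRRRRRR
After op 4 fill(1,3,W) [52 cells changed]:
BWWWWWWW
WKWWWWWW
WKWWWWWW
WKWWWWWW
WWWWWWWW
WWWWWWWW
WWWWWWWW
After op 5 paint(2,4,Y):
BWWWWWWW
WKWWWWWW
WKWWYWWW
WKWWWWWW
WWWWWWWW
WWWWWWWW
WWWWWWWW
After op 6 paint(0,2,G):
BWGWWWWW
WKWWWWWW
WKWWYWWW
WKWWWWWW
WWWWWWWW
WWWWWWWW
WWWWWWWW
After op 7 paint(1,7,B):
BWGWWWWW
WKWWWWWB
WKWWYWWW
WKWWWWWW
WWWWWWWW
WWWWWWWW
WWWWWWWW

Answer: BWGWWWWW
WKWWWWWB
WKWWYWWW
WKWWWWWW
WWWWWWWW
WWWWWWWW
WWWWWWWW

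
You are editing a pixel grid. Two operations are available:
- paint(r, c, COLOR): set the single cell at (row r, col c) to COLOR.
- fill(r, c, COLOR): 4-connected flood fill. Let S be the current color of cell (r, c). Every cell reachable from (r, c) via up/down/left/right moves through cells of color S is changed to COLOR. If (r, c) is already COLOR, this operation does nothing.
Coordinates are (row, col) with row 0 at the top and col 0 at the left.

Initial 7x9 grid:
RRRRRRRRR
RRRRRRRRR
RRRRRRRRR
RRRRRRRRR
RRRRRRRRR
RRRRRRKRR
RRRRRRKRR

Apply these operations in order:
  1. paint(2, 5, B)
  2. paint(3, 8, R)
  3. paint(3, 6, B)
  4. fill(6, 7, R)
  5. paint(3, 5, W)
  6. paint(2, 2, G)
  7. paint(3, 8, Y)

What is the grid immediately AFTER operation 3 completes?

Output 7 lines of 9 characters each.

Answer: RRRRRRRRR
RRRRRRRRR
RRRRRBRRR
RRRRRRBRR
RRRRRRRRR
RRRRRRKRR
RRRRRRKRR

Derivation:
After op 1 paint(2,5,B):
RRRRRRRRR
RRRRRRRRR
RRRRRBRRR
RRRRRRRRR
RRRRRRRRR
RRRRRRKRR
RRRRRRKRR
After op 2 paint(3,8,R):
RRRRRRRRR
RRRRRRRRR
RRRRRBRRR
RRRRRRRRR
RRRRRRRRR
RRRRRRKRR
RRRRRRKRR
After op 3 paint(3,6,B):
RRRRRRRRR
RRRRRRRRR
RRRRRBRRR
RRRRRRBRR
RRRRRRRRR
RRRRRRKRR
RRRRRRKRR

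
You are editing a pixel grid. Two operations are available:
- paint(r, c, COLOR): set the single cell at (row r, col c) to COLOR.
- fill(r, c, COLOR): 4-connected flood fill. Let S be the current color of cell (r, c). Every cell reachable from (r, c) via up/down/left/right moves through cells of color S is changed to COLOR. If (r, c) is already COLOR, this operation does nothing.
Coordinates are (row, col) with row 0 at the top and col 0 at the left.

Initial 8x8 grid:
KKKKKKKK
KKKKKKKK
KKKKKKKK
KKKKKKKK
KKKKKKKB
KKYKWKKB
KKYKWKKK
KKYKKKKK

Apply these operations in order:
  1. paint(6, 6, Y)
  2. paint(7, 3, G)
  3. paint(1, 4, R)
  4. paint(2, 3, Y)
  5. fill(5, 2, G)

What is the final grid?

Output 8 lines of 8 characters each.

After op 1 paint(6,6,Y):
KKKKKKKK
KKKKKKKK
KKKKKKKK
KKKKKKKK
KKKKKKKB
KKYKWKKB
KKYKWKYK
KKYKKKKK
After op 2 paint(7,3,G):
KKKKKKKK
KKKKKKKK
KKKKKKKK
KKKKKKKK
KKKKKKKB
KKYKWKKB
KKYKWKYK
KKYGKKKK
After op 3 paint(1,4,R):
KKKKKKKK
KKKKRKKK
KKKKKKKK
KKKKKKKK
KKKKKKKB
KKYKWKKB
KKYKWKYK
KKYGKKKK
After op 4 paint(2,3,Y):
KKKKKKKK
KKKKRKKK
KKKYKKKK
KKKKKKKK
KKKKKKKB
KKYKWKKB
KKYKWKYK
KKYGKKKK
After op 5 fill(5,2,G) [3 cells changed]:
KKKKKKKK
KKKKRKKK
KKKYKKKK
KKKKKKKK
KKKKKKKB
KKGKWKKB
KKGKWKYK
KKGGKKKK

Answer: KKKKKKKK
KKKKRKKK
KKKYKKKK
KKKKKKKK
KKKKKKKB
KKGKWKKB
KKGKWKYK
KKGGKKKK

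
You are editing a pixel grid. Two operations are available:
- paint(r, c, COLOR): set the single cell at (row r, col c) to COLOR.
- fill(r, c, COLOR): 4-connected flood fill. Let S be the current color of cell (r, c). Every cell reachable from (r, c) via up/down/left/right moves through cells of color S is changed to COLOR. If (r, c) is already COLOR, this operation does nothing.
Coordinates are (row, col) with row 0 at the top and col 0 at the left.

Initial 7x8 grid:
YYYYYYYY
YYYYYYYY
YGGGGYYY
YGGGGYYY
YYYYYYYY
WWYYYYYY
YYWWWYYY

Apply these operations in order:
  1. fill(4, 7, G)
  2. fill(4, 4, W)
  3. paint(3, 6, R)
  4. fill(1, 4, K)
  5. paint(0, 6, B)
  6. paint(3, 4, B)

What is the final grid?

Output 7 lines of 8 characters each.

After op 1 fill(4,7,G) [41 cells changed]:
GGGGGGGG
GGGGGGGG
GGGGGGGG
GGGGGGGG
GGGGGGGG
WWGGGGGG
YYWWWGGG
After op 2 fill(4,4,W) [49 cells changed]:
WWWWWWWW
WWWWWWWW
WWWWWWWW
WWWWWWWW
WWWWWWWW
WWWWWWWW
YYWWWWWW
After op 3 paint(3,6,R):
WWWWWWWW
WWWWWWWW
WWWWWWWW
WWWWWWRW
WWWWWWWW
WWWWWWWW
YYWWWWWW
After op 4 fill(1,4,K) [53 cells changed]:
KKKKKKKK
KKKKKKKK
KKKKKKKK
KKKKKKRK
KKKKKKKK
KKKKKKKK
YYKKKKKK
After op 5 paint(0,6,B):
KKKKKKBK
KKKKKKKK
KKKKKKKK
KKKKKKRK
KKKKKKKK
KKKKKKKK
YYKKKKKK
After op 6 paint(3,4,B):
KKKKKKBK
KKKKKKKK
KKKKKKKK
KKKKBKRK
KKKKKKKK
KKKKKKKK
YYKKKKKK

Answer: KKKKKKBK
KKKKKKKK
KKKKKKKK
KKKKBKRK
KKKKKKKK
KKKKKKKK
YYKKKKKK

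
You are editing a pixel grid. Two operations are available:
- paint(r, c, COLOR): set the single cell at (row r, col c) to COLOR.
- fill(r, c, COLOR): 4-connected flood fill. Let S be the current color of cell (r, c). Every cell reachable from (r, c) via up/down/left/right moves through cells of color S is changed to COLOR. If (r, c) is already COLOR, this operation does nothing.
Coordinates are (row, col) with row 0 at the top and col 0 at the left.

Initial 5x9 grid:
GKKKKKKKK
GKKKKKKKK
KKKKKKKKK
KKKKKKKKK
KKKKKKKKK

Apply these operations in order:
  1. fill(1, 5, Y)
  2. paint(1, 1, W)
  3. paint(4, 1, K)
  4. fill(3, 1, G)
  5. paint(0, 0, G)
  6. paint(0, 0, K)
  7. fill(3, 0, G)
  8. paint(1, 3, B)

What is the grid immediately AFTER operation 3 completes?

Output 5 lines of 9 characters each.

After op 1 fill(1,5,Y) [43 cells changed]:
GYYYYYYYY
GYYYYYYYY
YYYYYYYYY
YYYYYYYYY
YYYYYYYYY
After op 2 paint(1,1,W):
GYYYYYYYY
GWYYYYYYY
YYYYYYYYY
YYYYYYYYY
YYYYYYYYY
After op 3 paint(4,1,K):
GYYYYYYYY
GWYYYYYYY
YYYYYYYYY
YYYYYYYYY
YKYYYYYYY

Answer: GYYYYYYYY
GWYYYYYYY
YYYYYYYYY
YYYYYYYYY
YKYYYYYYY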